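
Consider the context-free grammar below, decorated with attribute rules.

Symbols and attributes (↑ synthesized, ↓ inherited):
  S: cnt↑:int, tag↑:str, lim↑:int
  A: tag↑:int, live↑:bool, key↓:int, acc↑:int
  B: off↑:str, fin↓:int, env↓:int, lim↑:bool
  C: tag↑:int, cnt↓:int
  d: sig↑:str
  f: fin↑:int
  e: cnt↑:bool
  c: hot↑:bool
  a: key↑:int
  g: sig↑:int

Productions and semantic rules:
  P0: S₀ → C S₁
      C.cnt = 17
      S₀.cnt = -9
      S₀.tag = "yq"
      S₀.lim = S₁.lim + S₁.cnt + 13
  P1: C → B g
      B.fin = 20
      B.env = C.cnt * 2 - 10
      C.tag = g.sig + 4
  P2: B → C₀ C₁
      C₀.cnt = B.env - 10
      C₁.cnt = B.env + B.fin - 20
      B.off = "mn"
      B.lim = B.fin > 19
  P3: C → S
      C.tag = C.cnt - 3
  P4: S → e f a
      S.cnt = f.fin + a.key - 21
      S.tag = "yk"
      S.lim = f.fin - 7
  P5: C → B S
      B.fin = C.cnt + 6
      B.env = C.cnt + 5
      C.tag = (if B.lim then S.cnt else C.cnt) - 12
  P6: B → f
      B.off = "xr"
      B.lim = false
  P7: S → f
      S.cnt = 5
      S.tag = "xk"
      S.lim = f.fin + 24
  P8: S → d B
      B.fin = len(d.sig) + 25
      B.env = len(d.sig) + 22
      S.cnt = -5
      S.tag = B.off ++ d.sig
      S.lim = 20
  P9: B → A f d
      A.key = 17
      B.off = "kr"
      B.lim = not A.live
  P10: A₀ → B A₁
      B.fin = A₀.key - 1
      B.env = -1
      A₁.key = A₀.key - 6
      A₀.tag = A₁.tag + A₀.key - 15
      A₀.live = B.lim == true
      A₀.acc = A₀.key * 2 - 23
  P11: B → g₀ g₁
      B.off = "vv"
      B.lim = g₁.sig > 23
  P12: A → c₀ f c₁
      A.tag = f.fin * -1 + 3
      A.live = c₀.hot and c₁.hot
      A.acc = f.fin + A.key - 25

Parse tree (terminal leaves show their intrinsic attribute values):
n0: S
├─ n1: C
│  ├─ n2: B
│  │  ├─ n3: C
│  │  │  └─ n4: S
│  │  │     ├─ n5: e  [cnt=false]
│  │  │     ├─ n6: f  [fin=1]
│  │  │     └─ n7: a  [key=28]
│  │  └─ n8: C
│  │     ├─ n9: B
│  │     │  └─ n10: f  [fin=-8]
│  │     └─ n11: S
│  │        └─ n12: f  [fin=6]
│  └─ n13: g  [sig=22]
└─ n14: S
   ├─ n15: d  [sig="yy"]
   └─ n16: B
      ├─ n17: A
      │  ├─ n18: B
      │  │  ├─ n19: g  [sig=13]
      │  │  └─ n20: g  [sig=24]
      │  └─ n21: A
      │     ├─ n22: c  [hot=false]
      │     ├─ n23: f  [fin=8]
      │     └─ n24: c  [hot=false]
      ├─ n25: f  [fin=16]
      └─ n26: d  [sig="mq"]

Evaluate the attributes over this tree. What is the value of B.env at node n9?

1. n1.cnt = 17  [17]
2. n2.fin = 20  [20]
3. n2.env = 24  [C.cnt * 2 - 10]
4. n3.cnt = 14  [B.env - 10]
5. n5.cnt = false  [terminal]
6. n6.fin = 1  [terminal]
7. n7.key = 28  [terminal]
8. n4.cnt = 8  [f.fin + a.key - 21]
9. n4.tag = "yk"  ["yk"]
10. n4.lim = -6  [f.fin - 7]
11. n3.tag = 11  [C.cnt - 3]
12. n8.cnt = 24  [B.env + B.fin - 20]
13. n9.fin = 30  [C.cnt + 6]
14. n9.env = 29  [C.cnt + 5]
15. n10.fin = -8  [terminal]
16. n9.off = "xr"  ["xr"]
17. n9.lim = false  [false]
18. n12.fin = 6  [terminal]
19. n11.cnt = 5  [5]
20. n11.tag = "xk"  ["xk"]
21. n11.lim = 30  [f.fin + 24]
22. n8.tag = 12  [(if B.lim then S.cnt else C.cnt) - 12]
23. n2.off = "mn"  ["mn"]
24. n2.lim = true  [B.fin > 19]
25. n13.sig = 22  [terminal]
26. n1.tag = 26  [g.sig + 4]
27. n15.sig = "yy"  [terminal]
28. n16.fin = 27  [len(d.sig) + 25]
29. n16.env = 24  [len(d.sig) + 22]
30. n17.key = 17  [17]
31. n18.fin = 16  [A₀.key - 1]
32. n18.env = -1  [-1]
33. n19.sig = 13  [terminal]
34. n20.sig = 24  [terminal]
35. n18.off = "vv"  ["vv"]
36. n18.lim = true  [g₁.sig > 23]
37. n21.key = 11  [A₀.key - 6]
38. n22.hot = false  [terminal]
39. n23.fin = 8  [terminal]
40. n24.hot = false  [terminal]
41. n21.tag = -5  [f.fin * -1 + 3]
42. n21.live = false  [c₀.hot and c₁.hot]
43. n21.acc = -6  [f.fin + A.key - 25]
44. n17.tag = -3  [A₁.tag + A₀.key - 15]
45. n17.live = true  [B.lim == true]
46. n17.acc = 11  [A₀.key * 2 - 23]
47. n25.fin = 16  [terminal]
48. n26.sig = "mq"  [terminal]
49. n16.off = "kr"  ["kr"]
50. n16.lim = false  [not A.live]
51. n14.cnt = -5  [-5]
52. n14.tag = "kryy"  [B.off ++ d.sig]
53. n14.lim = 20  [20]
54. n0.cnt = -9  [-9]
55. n0.tag = "yq"  ["yq"]
56. n0.lim = 28  [S₁.lim + S₁.cnt + 13]

29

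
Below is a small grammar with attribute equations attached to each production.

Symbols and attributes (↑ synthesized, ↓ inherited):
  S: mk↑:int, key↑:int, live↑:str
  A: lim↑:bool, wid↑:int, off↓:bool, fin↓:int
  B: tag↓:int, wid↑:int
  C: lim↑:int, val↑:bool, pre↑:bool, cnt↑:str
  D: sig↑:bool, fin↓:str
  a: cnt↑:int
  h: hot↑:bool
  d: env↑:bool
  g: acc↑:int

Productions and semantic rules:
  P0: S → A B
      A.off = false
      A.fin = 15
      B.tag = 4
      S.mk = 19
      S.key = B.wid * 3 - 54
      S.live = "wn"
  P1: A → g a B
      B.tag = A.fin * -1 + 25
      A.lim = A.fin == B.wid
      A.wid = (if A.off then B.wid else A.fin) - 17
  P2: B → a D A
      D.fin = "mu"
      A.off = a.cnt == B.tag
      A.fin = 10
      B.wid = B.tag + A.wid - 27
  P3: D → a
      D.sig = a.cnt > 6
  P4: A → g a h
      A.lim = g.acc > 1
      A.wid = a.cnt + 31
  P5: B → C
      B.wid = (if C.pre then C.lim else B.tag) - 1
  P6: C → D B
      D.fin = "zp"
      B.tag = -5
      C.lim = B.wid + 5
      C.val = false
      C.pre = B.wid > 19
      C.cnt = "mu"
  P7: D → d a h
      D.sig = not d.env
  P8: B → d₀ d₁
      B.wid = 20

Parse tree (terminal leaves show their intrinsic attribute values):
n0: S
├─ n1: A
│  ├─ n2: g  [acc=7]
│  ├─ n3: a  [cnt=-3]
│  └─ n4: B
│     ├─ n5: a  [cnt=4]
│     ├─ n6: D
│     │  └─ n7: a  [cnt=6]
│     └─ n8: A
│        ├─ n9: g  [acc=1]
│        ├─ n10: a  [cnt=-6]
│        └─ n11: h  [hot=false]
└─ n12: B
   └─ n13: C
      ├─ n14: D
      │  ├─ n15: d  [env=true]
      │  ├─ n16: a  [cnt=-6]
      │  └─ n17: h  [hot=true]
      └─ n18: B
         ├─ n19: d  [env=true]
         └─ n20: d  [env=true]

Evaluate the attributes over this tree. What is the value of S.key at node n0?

1. n1.off = false  [false]
2. n1.fin = 15  [15]
3. n2.acc = 7  [terminal]
4. n3.cnt = -3  [terminal]
5. n4.tag = 10  [A.fin * -1 + 25]
6. n5.cnt = 4  [terminal]
7. n6.fin = "mu"  ["mu"]
8. n7.cnt = 6  [terminal]
9. n6.sig = false  [a.cnt > 6]
10. n8.off = false  [a.cnt == B.tag]
11. n8.fin = 10  [10]
12. n9.acc = 1  [terminal]
13. n10.cnt = -6  [terminal]
14. n11.hot = false  [terminal]
15. n8.lim = false  [g.acc > 1]
16. n8.wid = 25  [a.cnt + 31]
17. n4.wid = 8  [B.tag + A.wid - 27]
18. n1.lim = false  [A.fin == B.wid]
19. n1.wid = -2  [(if A.off then B.wid else A.fin) - 17]
20. n12.tag = 4  [4]
21. n14.fin = "zp"  ["zp"]
22. n15.env = true  [terminal]
23. n16.cnt = -6  [terminal]
24. n17.hot = true  [terminal]
25. n14.sig = false  [not d.env]
26. n18.tag = -5  [-5]
27. n19.env = true  [terminal]
28. n20.env = true  [terminal]
29. n18.wid = 20  [20]
30. n13.lim = 25  [B.wid + 5]
31. n13.val = false  [false]
32. n13.pre = true  [B.wid > 19]
33. n13.cnt = "mu"  ["mu"]
34. n12.wid = 24  [(if C.pre then C.lim else B.tag) - 1]
35. n0.mk = 19  [19]
36. n0.key = 18  [B.wid * 3 - 54]
37. n0.live = "wn"  ["wn"]

18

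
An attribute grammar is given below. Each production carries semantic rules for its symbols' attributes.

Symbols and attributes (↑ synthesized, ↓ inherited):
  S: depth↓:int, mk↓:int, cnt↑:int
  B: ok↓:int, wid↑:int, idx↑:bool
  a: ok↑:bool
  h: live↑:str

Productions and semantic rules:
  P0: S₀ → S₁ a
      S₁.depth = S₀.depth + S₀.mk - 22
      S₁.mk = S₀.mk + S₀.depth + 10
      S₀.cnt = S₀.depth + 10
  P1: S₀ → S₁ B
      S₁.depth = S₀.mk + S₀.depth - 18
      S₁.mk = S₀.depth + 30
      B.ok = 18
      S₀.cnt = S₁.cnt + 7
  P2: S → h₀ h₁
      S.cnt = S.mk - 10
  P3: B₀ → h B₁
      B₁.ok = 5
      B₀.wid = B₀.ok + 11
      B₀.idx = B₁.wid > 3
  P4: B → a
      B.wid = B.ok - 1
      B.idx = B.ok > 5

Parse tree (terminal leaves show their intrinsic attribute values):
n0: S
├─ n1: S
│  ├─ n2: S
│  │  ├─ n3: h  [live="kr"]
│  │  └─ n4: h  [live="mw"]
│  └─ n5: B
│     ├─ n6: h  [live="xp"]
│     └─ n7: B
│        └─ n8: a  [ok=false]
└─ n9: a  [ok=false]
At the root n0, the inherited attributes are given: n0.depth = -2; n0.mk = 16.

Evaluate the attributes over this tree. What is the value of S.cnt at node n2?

1. n0.depth = -2  [given at root]
2. n0.mk = 16  [given at root]
3. n1.depth = -8  [S₀.depth + S₀.mk - 22]
4. n1.mk = 24  [S₀.mk + S₀.depth + 10]
5. n2.depth = -2  [S₀.mk + S₀.depth - 18]
6. n2.mk = 22  [S₀.depth + 30]
7. n3.live = "kr"  [terminal]
8. n4.live = "mw"  [terminal]
9. n2.cnt = 12  [S.mk - 10]
10. n5.ok = 18  [18]
11. n6.live = "xp"  [terminal]
12. n7.ok = 5  [5]
13. n8.ok = false  [terminal]
14. n7.wid = 4  [B.ok - 1]
15. n7.idx = false  [B.ok > 5]
16. n5.wid = 29  [B₀.ok + 11]
17. n5.idx = true  [B₁.wid > 3]
18. n1.cnt = 19  [S₁.cnt + 7]
19. n9.ok = false  [terminal]
20. n0.cnt = 8  [S₀.depth + 10]

12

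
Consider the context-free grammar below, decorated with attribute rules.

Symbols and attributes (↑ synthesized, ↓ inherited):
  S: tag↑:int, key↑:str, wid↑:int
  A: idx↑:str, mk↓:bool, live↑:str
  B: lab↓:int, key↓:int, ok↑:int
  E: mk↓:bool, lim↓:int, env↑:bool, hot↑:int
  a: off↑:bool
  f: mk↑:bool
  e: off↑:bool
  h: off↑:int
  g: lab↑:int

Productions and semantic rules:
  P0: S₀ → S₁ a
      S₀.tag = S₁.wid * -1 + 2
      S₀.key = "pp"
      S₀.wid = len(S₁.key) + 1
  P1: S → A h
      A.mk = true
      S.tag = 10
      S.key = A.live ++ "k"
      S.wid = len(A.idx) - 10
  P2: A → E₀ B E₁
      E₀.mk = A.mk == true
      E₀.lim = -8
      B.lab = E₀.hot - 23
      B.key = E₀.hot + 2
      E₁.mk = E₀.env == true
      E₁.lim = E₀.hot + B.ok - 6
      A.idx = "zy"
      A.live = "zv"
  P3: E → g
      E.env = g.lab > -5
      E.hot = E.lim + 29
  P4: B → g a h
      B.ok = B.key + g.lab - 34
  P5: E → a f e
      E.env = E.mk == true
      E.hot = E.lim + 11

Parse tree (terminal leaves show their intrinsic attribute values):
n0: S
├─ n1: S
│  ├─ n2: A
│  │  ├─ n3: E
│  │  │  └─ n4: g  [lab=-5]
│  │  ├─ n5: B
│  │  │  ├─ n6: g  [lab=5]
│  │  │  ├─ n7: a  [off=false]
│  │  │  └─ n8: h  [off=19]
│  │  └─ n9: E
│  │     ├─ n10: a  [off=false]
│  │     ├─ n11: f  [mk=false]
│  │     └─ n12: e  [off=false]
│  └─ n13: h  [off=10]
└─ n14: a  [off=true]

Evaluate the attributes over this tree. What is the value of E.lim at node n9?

1. n2.mk = true  [true]
2. n3.mk = true  [A.mk == true]
3. n3.lim = -8  [-8]
4. n4.lab = -5  [terminal]
5. n3.env = false  [g.lab > -5]
6. n3.hot = 21  [E.lim + 29]
7. n5.lab = -2  [E₀.hot - 23]
8. n5.key = 23  [E₀.hot + 2]
9. n6.lab = 5  [terminal]
10. n7.off = false  [terminal]
11. n8.off = 19  [terminal]
12. n5.ok = -6  [B.key + g.lab - 34]
13. n9.mk = false  [E₀.env == true]
14. n9.lim = 9  [E₀.hot + B.ok - 6]
15. n10.off = false  [terminal]
16. n11.mk = false  [terminal]
17. n12.off = false  [terminal]
18. n9.env = false  [E.mk == true]
19. n9.hot = 20  [E.lim + 11]
20. n2.idx = "zy"  ["zy"]
21. n2.live = "zv"  ["zv"]
22. n13.off = 10  [terminal]
23. n1.tag = 10  [10]
24. n1.key = "zvk"  [A.live ++ "k"]
25. n1.wid = -8  [len(A.idx) - 10]
26. n14.off = true  [terminal]
27. n0.tag = 10  [S₁.wid * -1 + 2]
28. n0.key = "pp"  ["pp"]
29. n0.wid = 4  [len(S₁.key) + 1]

9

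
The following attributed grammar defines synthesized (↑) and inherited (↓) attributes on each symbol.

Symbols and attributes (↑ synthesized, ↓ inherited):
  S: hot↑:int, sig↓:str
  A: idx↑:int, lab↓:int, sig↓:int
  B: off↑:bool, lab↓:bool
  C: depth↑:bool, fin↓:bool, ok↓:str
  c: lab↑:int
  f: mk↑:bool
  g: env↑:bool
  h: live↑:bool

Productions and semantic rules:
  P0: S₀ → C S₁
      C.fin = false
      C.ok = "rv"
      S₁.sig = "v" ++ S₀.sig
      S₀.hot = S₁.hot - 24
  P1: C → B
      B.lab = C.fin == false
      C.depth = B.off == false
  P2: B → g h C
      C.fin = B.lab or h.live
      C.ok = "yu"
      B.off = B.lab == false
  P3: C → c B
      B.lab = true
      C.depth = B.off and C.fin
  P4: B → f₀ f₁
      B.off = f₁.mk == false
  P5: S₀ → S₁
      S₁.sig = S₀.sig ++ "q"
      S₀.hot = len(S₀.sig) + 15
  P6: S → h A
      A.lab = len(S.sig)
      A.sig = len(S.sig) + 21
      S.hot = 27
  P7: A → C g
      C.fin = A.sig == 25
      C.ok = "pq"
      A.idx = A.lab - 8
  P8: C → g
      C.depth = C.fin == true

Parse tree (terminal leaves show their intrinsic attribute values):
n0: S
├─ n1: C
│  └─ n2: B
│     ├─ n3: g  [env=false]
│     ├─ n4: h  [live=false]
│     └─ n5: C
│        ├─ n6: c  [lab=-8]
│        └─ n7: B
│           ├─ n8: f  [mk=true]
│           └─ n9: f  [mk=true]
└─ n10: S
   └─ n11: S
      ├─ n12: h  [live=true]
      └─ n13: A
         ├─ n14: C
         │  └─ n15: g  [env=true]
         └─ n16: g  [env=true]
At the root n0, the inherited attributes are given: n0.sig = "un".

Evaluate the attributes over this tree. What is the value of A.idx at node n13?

1. n0.sig = "un"  [given at root]
2. n1.fin = false  [false]
3. n1.ok = "rv"  ["rv"]
4. n2.lab = true  [C.fin == false]
5. n3.env = false  [terminal]
6. n4.live = false  [terminal]
7. n5.fin = true  [B.lab or h.live]
8. n5.ok = "yu"  ["yu"]
9. n6.lab = -8  [terminal]
10. n7.lab = true  [true]
11. n8.mk = true  [terminal]
12. n9.mk = true  [terminal]
13. n7.off = false  [f₁.mk == false]
14. n5.depth = false  [B.off and C.fin]
15. n2.off = false  [B.lab == false]
16. n1.depth = true  [B.off == false]
17. n10.sig = "vun"  ["v" ++ S₀.sig]
18. n11.sig = "vunq"  [S₀.sig ++ "q"]
19. n12.live = true  [terminal]
20. n13.lab = 4  [len(S.sig)]
21. n13.sig = 25  [len(S.sig) + 21]
22. n14.fin = true  [A.sig == 25]
23. n14.ok = "pq"  ["pq"]
24. n15.env = true  [terminal]
25. n14.depth = true  [C.fin == true]
26. n16.env = true  [terminal]
27. n13.idx = -4  [A.lab - 8]
28. n11.hot = 27  [27]
29. n10.hot = 18  [len(S₀.sig) + 15]
30. n0.hot = -6  [S₁.hot - 24]

-4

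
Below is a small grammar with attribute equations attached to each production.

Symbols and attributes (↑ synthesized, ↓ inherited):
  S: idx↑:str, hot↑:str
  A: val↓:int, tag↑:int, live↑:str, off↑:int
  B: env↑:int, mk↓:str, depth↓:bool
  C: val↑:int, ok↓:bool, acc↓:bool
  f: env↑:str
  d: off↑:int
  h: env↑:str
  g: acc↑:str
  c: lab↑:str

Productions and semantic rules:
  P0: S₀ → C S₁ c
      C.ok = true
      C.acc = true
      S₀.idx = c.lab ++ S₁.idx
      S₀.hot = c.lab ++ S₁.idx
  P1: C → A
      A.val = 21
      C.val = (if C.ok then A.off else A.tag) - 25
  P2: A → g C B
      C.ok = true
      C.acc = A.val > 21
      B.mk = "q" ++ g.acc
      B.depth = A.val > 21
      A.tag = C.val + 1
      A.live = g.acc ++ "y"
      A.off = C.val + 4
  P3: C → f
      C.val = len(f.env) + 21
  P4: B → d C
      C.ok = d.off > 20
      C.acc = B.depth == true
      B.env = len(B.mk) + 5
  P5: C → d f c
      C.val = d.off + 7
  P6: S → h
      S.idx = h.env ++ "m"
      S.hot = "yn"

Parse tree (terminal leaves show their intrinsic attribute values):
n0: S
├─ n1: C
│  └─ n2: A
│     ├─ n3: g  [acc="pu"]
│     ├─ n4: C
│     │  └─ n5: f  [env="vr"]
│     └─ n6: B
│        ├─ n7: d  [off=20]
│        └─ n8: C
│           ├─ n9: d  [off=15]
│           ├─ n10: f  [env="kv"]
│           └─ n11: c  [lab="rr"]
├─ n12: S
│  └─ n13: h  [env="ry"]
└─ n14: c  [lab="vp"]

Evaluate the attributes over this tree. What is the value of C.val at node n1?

2

1. n1.ok = true  [true]
2. n1.acc = true  [true]
3. n2.val = 21  [21]
4. n3.acc = "pu"  [terminal]
5. n4.ok = true  [true]
6. n4.acc = false  [A.val > 21]
7. n5.env = "vr"  [terminal]
8. n4.val = 23  [len(f.env) + 21]
9. n6.mk = "qpu"  ["q" ++ g.acc]
10. n6.depth = false  [A.val > 21]
11. n7.off = 20  [terminal]
12. n8.ok = false  [d.off > 20]
13. n8.acc = false  [B.depth == true]
14. n9.off = 15  [terminal]
15. n10.env = "kv"  [terminal]
16. n11.lab = "rr"  [terminal]
17. n8.val = 22  [d.off + 7]
18. n6.env = 8  [len(B.mk) + 5]
19. n2.tag = 24  [C.val + 1]
20. n2.live = "puy"  [g.acc ++ "y"]
21. n2.off = 27  [C.val + 4]
22. n1.val = 2  [(if C.ok then A.off else A.tag) - 25]
23. n13.env = "ry"  [terminal]
24. n12.idx = "rym"  [h.env ++ "m"]
25. n12.hot = "yn"  ["yn"]
26. n14.lab = "vp"  [terminal]
27. n0.idx = "vprym"  [c.lab ++ S₁.idx]
28. n0.hot = "vprym"  [c.lab ++ S₁.idx]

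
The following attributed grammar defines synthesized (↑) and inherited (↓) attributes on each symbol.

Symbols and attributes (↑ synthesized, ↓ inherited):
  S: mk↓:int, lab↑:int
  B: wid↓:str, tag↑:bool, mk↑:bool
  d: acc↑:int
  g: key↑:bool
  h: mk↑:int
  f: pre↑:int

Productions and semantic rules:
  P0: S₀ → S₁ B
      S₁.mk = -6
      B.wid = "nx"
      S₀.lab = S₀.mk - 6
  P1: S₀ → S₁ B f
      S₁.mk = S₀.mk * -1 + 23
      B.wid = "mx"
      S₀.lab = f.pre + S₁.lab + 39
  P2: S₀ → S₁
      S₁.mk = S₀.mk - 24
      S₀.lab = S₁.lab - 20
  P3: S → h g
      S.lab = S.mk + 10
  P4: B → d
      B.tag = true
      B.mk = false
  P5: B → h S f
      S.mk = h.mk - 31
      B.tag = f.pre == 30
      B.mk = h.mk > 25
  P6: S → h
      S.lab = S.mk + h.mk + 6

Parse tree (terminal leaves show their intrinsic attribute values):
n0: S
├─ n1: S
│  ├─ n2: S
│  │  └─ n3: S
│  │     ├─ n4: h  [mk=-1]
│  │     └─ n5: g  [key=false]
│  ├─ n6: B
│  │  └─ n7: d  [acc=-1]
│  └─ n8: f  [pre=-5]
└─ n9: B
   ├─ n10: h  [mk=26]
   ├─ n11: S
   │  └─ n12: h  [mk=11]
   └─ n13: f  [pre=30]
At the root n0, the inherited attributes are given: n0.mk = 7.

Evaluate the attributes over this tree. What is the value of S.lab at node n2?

1. n0.mk = 7  [given at root]
2. n1.mk = -6  [-6]
3. n2.mk = 29  [S₀.mk * -1 + 23]
4. n3.mk = 5  [S₀.mk - 24]
5. n4.mk = -1  [terminal]
6. n5.key = false  [terminal]
7. n3.lab = 15  [S.mk + 10]
8. n2.lab = -5  [S₁.lab - 20]
9. n6.wid = "mx"  ["mx"]
10. n7.acc = -1  [terminal]
11. n6.tag = true  [true]
12. n6.mk = false  [false]
13. n8.pre = -5  [terminal]
14. n1.lab = 29  [f.pre + S₁.lab + 39]
15. n9.wid = "nx"  ["nx"]
16. n10.mk = 26  [terminal]
17. n11.mk = -5  [h.mk - 31]
18. n12.mk = 11  [terminal]
19. n11.lab = 12  [S.mk + h.mk + 6]
20. n13.pre = 30  [terminal]
21. n9.tag = true  [f.pre == 30]
22. n9.mk = true  [h.mk > 25]
23. n0.lab = 1  [S₀.mk - 6]

-5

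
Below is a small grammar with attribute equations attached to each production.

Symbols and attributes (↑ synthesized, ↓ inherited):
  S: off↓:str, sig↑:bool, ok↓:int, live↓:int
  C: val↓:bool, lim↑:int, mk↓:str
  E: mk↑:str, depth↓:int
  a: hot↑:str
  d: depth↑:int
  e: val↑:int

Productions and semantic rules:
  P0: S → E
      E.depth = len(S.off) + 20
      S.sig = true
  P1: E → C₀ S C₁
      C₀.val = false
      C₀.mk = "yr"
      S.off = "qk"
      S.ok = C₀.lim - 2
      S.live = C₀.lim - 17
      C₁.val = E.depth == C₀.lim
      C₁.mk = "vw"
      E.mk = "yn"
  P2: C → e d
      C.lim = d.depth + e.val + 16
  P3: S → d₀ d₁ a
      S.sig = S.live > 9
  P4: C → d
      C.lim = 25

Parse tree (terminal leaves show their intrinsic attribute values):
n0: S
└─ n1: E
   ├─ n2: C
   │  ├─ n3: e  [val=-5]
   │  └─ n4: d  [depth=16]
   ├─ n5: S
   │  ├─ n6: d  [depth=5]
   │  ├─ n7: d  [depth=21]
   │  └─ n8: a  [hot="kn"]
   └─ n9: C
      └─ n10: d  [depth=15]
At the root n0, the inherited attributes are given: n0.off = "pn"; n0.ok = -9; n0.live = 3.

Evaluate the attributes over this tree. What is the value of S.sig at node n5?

1. n0.off = "pn"  [given at root]
2. n0.ok = -9  [given at root]
3. n0.live = 3  [given at root]
4. n1.depth = 22  [len(S.off) + 20]
5. n2.val = false  [false]
6. n2.mk = "yr"  ["yr"]
7. n3.val = -5  [terminal]
8. n4.depth = 16  [terminal]
9. n2.lim = 27  [d.depth + e.val + 16]
10. n5.off = "qk"  ["qk"]
11. n5.ok = 25  [C₀.lim - 2]
12. n5.live = 10  [C₀.lim - 17]
13. n6.depth = 5  [terminal]
14. n7.depth = 21  [terminal]
15. n8.hot = "kn"  [terminal]
16. n5.sig = true  [S.live > 9]
17. n9.val = false  [E.depth == C₀.lim]
18. n9.mk = "vw"  ["vw"]
19. n10.depth = 15  [terminal]
20. n9.lim = 25  [25]
21. n1.mk = "yn"  ["yn"]
22. n0.sig = true  [true]

true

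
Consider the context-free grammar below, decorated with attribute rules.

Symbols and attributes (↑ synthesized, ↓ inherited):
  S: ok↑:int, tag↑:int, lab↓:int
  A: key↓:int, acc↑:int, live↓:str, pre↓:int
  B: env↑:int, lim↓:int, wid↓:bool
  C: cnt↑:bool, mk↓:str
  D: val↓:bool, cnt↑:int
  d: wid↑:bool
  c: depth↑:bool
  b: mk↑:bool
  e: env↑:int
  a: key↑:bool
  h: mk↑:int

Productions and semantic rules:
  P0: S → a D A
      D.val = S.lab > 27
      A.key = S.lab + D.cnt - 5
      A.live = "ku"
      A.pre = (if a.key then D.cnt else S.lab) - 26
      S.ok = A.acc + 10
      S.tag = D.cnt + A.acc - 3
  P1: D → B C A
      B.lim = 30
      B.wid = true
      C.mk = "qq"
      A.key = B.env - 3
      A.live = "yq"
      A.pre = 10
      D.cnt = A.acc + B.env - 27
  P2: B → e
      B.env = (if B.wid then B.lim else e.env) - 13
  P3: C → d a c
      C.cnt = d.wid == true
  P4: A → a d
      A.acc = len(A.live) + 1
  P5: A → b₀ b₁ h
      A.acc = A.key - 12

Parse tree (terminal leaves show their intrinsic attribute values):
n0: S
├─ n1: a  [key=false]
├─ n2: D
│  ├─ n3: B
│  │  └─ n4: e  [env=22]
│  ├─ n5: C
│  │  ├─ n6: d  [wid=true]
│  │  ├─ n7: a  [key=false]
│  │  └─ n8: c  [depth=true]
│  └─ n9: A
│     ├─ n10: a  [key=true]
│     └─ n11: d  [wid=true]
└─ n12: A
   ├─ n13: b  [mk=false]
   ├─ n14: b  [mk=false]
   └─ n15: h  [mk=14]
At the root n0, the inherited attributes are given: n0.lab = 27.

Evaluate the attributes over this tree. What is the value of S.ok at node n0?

1. n0.lab = 27  [given at root]
2. n1.key = false  [terminal]
3. n2.val = false  [S.lab > 27]
4. n3.lim = 30  [30]
5. n3.wid = true  [true]
6. n4.env = 22  [terminal]
7. n3.env = 17  [(if B.wid then B.lim else e.env) - 13]
8. n5.mk = "qq"  ["qq"]
9. n6.wid = true  [terminal]
10. n7.key = false  [terminal]
11. n8.depth = true  [terminal]
12. n5.cnt = true  [d.wid == true]
13. n9.key = 14  [B.env - 3]
14. n9.live = "yq"  ["yq"]
15. n9.pre = 10  [10]
16. n10.key = true  [terminal]
17. n11.wid = true  [terminal]
18. n9.acc = 3  [len(A.live) + 1]
19. n2.cnt = -7  [A.acc + B.env - 27]
20. n12.key = 15  [S.lab + D.cnt - 5]
21. n12.live = "ku"  ["ku"]
22. n12.pre = 1  [(if a.key then D.cnt else S.lab) - 26]
23. n13.mk = false  [terminal]
24. n14.mk = false  [terminal]
25. n15.mk = 14  [terminal]
26. n12.acc = 3  [A.key - 12]
27. n0.ok = 13  [A.acc + 10]
28. n0.tag = -7  [D.cnt + A.acc - 3]

13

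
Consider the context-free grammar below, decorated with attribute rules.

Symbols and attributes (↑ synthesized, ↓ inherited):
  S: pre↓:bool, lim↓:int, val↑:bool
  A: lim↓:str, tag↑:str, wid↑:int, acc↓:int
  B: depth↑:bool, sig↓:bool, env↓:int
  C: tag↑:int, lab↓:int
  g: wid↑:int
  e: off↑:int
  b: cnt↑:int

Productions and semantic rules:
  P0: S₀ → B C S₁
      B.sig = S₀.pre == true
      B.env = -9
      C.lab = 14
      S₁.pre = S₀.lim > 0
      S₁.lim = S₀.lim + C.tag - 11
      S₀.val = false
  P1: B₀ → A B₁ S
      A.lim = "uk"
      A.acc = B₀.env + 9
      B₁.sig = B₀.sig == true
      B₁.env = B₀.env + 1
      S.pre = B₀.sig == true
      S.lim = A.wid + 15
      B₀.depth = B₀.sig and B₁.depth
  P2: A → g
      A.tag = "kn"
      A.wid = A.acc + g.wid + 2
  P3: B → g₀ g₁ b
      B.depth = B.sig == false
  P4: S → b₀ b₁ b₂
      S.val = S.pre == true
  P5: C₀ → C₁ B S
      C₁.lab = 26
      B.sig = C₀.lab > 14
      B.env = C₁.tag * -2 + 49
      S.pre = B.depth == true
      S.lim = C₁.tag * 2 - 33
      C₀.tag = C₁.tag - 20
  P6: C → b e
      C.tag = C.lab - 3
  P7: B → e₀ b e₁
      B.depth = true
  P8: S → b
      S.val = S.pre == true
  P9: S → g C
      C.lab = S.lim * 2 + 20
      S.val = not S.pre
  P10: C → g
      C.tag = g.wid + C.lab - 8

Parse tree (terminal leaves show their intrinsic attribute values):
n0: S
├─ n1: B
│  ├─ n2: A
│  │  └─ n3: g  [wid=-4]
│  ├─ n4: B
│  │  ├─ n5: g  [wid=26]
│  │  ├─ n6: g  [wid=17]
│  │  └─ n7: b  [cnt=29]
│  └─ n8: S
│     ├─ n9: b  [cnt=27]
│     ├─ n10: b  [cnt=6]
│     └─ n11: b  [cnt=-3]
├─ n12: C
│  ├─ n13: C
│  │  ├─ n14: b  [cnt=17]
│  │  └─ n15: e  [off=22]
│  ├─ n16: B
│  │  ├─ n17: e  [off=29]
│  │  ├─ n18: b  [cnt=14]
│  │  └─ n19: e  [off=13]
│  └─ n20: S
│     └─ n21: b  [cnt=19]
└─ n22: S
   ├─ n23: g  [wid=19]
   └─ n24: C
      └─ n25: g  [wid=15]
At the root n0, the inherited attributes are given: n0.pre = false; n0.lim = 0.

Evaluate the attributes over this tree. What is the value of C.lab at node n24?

1. n0.pre = false  [given at root]
2. n0.lim = 0  [given at root]
3. n1.sig = false  [S₀.pre == true]
4. n1.env = -9  [-9]
5. n2.lim = "uk"  ["uk"]
6. n2.acc = 0  [B₀.env + 9]
7. n3.wid = -4  [terminal]
8. n2.tag = "kn"  ["kn"]
9. n2.wid = -2  [A.acc + g.wid + 2]
10. n4.sig = false  [B₀.sig == true]
11. n4.env = -8  [B₀.env + 1]
12. n5.wid = 26  [terminal]
13. n6.wid = 17  [terminal]
14. n7.cnt = 29  [terminal]
15. n4.depth = true  [B.sig == false]
16. n8.pre = false  [B₀.sig == true]
17. n8.lim = 13  [A.wid + 15]
18. n9.cnt = 27  [terminal]
19. n10.cnt = 6  [terminal]
20. n11.cnt = -3  [terminal]
21. n8.val = false  [S.pre == true]
22. n1.depth = false  [B₀.sig and B₁.depth]
23. n12.lab = 14  [14]
24. n13.lab = 26  [26]
25. n14.cnt = 17  [terminal]
26. n15.off = 22  [terminal]
27. n13.tag = 23  [C.lab - 3]
28. n16.sig = false  [C₀.lab > 14]
29. n16.env = 3  [C₁.tag * -2 + 49]
30. n17.off = 29  [terminal]
31. n18.cnt = 14  [terminal]
32. n19.off = 13  [terminal]
33. n16.depth = true  [true]
34. n20.pre = true  [B.depth == true]
35. n20.lim = 13  [C₁.tag * 2 - 33]
36. n21.cnt = 19  [terminal]
37. n20.val = true  [S.pre == true]
38. n12.tag = 3  [C₁.tag - 20]
39. n22.pre = false  [S₀.lim > 0]
40. n22.lim = -8  [S₀.lim + C.tag - 11]
41. n23.wid = 19  [terminal]
42. n24.lab = 4  [S.lim * 2 + 20]
43. n25.wid = 15  [terminal]
44. n24.tag = 11  [g.wid + C.lab - 8]
45. n22.val = true  [not S.pre]
46. n0.val = false  [false]

4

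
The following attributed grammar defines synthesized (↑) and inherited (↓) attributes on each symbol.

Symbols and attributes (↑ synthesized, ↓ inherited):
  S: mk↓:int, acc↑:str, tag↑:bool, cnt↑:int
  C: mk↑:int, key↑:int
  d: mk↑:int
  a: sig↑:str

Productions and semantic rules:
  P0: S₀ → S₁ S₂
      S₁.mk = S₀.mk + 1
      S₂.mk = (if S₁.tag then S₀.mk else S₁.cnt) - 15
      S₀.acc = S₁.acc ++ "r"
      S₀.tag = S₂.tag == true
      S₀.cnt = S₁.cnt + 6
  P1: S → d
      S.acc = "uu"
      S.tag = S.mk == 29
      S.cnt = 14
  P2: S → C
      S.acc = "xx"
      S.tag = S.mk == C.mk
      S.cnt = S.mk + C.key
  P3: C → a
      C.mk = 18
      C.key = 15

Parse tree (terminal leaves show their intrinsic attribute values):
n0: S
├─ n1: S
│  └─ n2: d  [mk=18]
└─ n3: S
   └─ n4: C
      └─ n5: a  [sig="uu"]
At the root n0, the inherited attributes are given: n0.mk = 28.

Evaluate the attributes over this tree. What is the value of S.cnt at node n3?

28

1. n0.mk = 28  [given at root]
2. n1.mk = 29  [S₀.mk + 1]
3. n2.mk = 18  [terminal]
4. n1.acc = "uu"  ["uu"]
5. n1.tag = true  [S.mk == 29]
6. n1.cnt = 14  [14]
7. n3.mk = 13  [(if S₁.tag then S₀.mk else S₁.cnt) - 15]
8. n5.sig = "uu"  [terminal]
9. n4.mk = 18  [18]
10. n4.key = 15  [15]
11. n3.acc = "xx"  ["xx"]
12. n3.tag = false  [S.mk == C.mk]
13. n3.cnt = 28  [S.mk + C.key]
14. n0.acc = "uur"  [S₁.acc ++ "r"]
15. n0.tag = false  [S₂.tag == true]
16. n0.cnt = 20  [S₁.cnt + 6]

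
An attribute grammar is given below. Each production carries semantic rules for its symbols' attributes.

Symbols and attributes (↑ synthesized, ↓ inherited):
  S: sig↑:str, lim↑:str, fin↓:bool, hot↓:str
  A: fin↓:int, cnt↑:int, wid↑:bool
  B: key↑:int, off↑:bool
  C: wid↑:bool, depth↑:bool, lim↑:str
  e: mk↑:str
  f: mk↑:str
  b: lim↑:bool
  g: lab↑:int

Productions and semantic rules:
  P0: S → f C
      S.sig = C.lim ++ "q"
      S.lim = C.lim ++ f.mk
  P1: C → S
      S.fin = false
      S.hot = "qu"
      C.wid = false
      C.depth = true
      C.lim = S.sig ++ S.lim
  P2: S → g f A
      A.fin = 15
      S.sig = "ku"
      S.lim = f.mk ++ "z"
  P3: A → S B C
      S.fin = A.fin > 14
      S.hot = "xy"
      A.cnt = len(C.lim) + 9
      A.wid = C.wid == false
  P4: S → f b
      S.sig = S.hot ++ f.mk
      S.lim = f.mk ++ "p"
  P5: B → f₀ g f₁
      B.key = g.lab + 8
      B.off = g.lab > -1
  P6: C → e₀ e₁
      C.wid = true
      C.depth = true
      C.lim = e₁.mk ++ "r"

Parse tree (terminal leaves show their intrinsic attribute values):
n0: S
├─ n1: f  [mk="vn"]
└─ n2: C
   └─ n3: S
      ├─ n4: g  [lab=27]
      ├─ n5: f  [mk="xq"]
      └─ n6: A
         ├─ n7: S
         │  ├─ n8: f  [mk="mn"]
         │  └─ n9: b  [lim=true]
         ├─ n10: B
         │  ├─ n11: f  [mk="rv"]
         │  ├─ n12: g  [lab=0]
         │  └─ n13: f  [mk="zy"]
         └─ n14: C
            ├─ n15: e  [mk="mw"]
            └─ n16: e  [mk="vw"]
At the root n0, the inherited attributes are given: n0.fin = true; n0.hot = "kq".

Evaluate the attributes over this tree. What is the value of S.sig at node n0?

"kuxqzq"

1. n0.fin = true  [given at root]
2. n0.hot = "kq"  [given at root]
3. n1.mk = "vn"  [terminal]
4. n3.fin = false  [false]
5. n3.hot = "qu"  ["qu"]
6. n4.lab = 27  [terminal]
7. n5.mk = "xq"  [terminal]
8. n6.fin = 15  [15]
9. n7.fin = true  [A.fin > 14]
10. n7.hot = "xy"  ["xy"]
11. n8.mk = "mn"  [terminal]
12. n9.lim = true  [terminal]
13. n7.sig = "xymn"  [S.hot ++ f.mk]
14. n7.lim = "mnp"  [f.mk ++ "p"]
15. n11.mk = "rv"  [terminal]
16. n12.lab = 0  [terminal]
17. n13.mk = "zy"  [terminal]
18. n10.key = 8  [g.lab + 8]
19. n10.off = true  [g.lab > -1]
20. n15.mk = "mw"  [terminal]
21. n16.mk = "vw"  [terminal]
22. n14.wid = true  [true]
23. n14.depth = true  [true]
24. n14.lim = "vwr"  [e₁.mk ++ "r"]
25. n6.cnt = 12  [len(C.lim) + 9]
26. n6.wid = false  [C.wid == false]
27. n3.sig = "ku"  ["ku"]
28. n3.lim = "xqz"  [f.mk ++ "z"]
29. n2.wid = false  [false]
30. n2.depth = true  [true]
31. n2.lim = "kuxqz"  [S.sig ++ S.lim]
32. n0.sig = "kuxqzq"  [C.lim ++ "q"]
33. n0.lim = "kuxqzvn"  [C.lim ++ f.mk]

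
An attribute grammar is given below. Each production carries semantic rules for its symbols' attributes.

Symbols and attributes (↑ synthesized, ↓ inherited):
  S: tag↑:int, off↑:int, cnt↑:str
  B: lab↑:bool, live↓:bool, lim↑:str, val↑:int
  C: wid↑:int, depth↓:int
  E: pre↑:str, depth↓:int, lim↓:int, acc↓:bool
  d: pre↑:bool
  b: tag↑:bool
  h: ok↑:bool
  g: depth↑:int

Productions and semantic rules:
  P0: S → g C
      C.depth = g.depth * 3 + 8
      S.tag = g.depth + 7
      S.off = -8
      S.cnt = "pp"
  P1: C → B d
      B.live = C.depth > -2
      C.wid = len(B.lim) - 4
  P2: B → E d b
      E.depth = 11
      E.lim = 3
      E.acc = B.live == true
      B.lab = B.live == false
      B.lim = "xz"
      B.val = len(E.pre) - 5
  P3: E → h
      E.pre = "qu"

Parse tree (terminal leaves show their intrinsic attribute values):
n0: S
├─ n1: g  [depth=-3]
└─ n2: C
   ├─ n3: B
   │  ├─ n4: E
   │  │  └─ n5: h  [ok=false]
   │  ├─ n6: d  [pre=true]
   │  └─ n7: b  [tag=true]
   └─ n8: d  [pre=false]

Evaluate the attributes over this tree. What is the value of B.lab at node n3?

1. n1.depth = -3  [terminal]
2. n2.depth = -1  [g.depth * 3 + 8]
3. n3.live = true  [C.depth > -2]
4. n4.depth = 11  [11]
5. n4.lim = 3  [3]
6. n4.acc = true  [B.live == true]
7. n5.ok = false  [terminal]
8. n4.pre = "qu"  ["qu"]
9. n6.pre = true  [terminal]
10. n7.tag = true  [terminal]
11. n3.lab = false  [B.live == false]
12. n3.lim = "xz"  ["xz"]
13. n3.val = -3  [len(E.pre) - 5]
14. n8.pre = false  [terminal]
15. n2.wid = -2  [len(B.lim) - 4]
16. n0.tag = 4  [g.depth + 7]
17. n0.off = -8  [-8]
18. n0.cnt = "pp"  ["pp"]

false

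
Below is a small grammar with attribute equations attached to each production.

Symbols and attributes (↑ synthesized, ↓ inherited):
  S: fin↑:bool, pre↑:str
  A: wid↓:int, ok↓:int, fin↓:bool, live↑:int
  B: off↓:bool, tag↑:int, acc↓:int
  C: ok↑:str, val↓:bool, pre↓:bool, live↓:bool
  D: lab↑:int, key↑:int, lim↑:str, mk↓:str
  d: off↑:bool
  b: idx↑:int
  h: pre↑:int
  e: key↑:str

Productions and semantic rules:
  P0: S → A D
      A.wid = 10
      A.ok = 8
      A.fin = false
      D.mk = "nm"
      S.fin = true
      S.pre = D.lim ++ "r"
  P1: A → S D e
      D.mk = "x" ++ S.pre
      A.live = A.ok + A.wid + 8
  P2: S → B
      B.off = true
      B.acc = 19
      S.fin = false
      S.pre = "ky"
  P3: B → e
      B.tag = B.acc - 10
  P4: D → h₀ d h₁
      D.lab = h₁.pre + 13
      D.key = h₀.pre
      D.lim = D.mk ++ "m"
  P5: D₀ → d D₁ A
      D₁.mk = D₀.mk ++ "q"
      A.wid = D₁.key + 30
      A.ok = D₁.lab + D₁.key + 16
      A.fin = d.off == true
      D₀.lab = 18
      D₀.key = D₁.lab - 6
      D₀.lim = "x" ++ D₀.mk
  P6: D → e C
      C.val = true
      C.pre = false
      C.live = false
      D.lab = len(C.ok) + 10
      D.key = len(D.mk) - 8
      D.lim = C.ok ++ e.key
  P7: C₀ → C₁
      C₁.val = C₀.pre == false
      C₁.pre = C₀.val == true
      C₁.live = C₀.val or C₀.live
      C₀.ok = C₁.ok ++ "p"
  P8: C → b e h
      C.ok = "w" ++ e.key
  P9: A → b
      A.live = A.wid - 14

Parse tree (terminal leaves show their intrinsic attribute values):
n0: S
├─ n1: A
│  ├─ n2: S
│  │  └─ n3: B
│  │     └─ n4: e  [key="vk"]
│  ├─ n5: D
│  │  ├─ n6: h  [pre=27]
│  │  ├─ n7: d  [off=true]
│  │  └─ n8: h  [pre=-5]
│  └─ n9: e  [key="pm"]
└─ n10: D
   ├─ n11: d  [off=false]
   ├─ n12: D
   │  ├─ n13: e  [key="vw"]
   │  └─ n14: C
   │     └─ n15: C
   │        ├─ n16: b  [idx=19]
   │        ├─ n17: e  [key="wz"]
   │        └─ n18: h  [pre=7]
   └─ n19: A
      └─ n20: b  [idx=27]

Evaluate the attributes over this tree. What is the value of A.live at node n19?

1. n1.wid = 10  [10]
2. n1.ok = 8  [8]
3. n1.fin = false  [false]
4. n3.off = true  [true]
5. n3.acc = 19  [19]
6. n4.key = "vk"  [terminal]
7. n3.tag = 9  [B.acc - 10]
8. n2.fin = false  [false]
9. n2.pre = "ky"  ["ky"]
10. n5.mk = "xky"  ["x" ++ S.pre]
11. n6.pre = 27  [terminal]
12. n7.off = true  [terminal]
13. n8.pre = -5  [terminal]
14. n5.lab = 8  [h₁.pre + 13]
15. n5.key = 27  [h₀.pre]
16. n5.lim = "xkym"  [D.mk ++ "m"]
17. n9.key = "pm"  [terminal]
18. n1.live = 26  [A.ok + A.wid + 8]
19. n10.mk = "nm"  ["nm"]
20. n11.off = false  [terminal]
21. n12.mk = "nmq"  [D₀.mk ++ "q"]
22. n13.key = "vw"  [terminal]
23. n14.val = true  [true]
24. n14.pre = false  [false]
25. n14.live = false  [false]
26. n15.val = true  [C₀.pre == false]
27. n15.pre = true  [C₀.val == true]
28. n15.live = true  [C₀.val or C₀.live]
29. n16.idx = 19  [terminal]
30. n17.key = "wz"  [terminal]
31. n18.pre = 7  [terminal]
32. n15.ok = "wwz"  ["w" ++ e.key]
33. n14.ok = "wwzp"  [C₁.ok ++ "p"]
34. n12.lab = 14  [len(C.ok) + 10]
35. n12.key = -5  [len(D.mk) - 8]
36. n12.lim = "wwzpvw"  [C.ok ++ e.key]
37. n19.wid = 25  [D₁.key + 30]
38. n19.ok = 25  [D₁.lab + D₁.key + 16]
39. n19.fin = false  [d.off == true]
40. n20.idx = 27  [terminal]
41. n19.live = 11  [A.wid - 14]
42. n10.lab = 18  [18]
43. n10.key = 8  [D₁.lab - 6]
44. n10.lim = "xnm"  ["x" ++ D₀.mk]
45. n0.fin = true  [true]
46. n0.pre = "xnmr"  [D.lim ++ "r"]

11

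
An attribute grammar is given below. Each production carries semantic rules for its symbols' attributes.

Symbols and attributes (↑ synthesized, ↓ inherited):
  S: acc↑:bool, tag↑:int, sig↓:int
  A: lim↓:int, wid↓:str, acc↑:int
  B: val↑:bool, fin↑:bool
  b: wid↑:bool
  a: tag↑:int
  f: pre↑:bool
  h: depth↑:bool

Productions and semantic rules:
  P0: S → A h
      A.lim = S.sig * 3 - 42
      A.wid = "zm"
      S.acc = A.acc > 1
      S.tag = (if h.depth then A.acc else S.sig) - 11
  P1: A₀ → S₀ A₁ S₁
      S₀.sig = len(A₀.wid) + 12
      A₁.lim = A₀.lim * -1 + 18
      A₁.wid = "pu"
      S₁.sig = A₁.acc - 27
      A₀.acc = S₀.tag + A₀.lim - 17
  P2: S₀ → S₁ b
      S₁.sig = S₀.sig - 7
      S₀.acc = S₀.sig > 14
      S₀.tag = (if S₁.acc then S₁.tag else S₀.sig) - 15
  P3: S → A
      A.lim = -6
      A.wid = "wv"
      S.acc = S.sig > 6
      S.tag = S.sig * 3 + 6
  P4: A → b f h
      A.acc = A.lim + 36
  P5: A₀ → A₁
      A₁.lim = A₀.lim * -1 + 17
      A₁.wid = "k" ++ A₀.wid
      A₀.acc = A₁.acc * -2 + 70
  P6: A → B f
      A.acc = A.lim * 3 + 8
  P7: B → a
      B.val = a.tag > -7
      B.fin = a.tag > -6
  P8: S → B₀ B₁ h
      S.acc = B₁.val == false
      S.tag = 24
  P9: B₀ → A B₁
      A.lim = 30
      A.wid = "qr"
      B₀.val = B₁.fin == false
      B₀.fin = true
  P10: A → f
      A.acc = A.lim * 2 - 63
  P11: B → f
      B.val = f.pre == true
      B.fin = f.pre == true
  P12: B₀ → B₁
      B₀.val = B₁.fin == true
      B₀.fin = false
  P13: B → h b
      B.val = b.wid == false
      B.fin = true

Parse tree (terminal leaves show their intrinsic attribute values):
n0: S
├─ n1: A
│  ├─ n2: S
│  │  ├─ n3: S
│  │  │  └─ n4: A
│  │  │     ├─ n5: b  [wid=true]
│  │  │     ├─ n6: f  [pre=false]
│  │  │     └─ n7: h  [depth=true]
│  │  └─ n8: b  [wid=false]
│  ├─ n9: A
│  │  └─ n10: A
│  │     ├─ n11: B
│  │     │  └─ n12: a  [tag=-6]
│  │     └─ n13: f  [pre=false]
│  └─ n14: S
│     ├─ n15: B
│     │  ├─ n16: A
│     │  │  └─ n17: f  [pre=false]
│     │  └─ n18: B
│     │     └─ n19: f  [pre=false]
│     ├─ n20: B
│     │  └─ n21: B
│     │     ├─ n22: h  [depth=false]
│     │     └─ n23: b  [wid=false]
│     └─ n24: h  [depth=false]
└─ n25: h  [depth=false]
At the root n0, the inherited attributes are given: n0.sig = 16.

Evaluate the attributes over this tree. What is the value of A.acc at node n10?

23

1. n0.sig = 16  [given at root]
2. n1.lim = 6  [S.sig * 3 - 42]
3. n1.wid = "zm"  ["zm"]
4. n2.sig = 14  [len(A₀.wid) + 12]
5. n3.sig = 7  [S₀.sig - 7]
6. n4.lim = -6  [-6]
7. n4.wid = "wv"  ["wv"]
8. n5.wid = true  [terminal]
9. n6.pre = false  [terminal]
10. n7.depth = true  [terminal]
11. n4.acc = 30  [A.lim + 36]
12. n3.acc = true  [S.sig > 6]
13. n3.tag = 27  [S.sig * 3 + 6]
14. n8.wid = false  [terminal]
15. n2.acc = false  [S₀.sig > 14]
16. n2.tag = 12  [(if S₁.acc then S₁.tag else S₀.sig) - 15]
17. n9.lim = 12  [A₀.lim * -1 + 18]
18. n9.wid = "pu"  ["pu"]
19. n10.lim = 5  [A₀.lim * -1 + 17]
20. n10.wid = "kpu"  ["k" ++ A₀.wid]
21. n12.tag = -6  [terminal]
22. n11.val = true  [a.tag > -7]
23. n11.fin = false  [a.tag > -6]
24. n13.pre = false  [terminal]
25. n10.acc = 23  [A.lim * 3 + 8]
26. n9.acc = 24  [A₁.acc * -2 + 70]
27. n14.sig = -3  [A₁.acc - 27]
28. n16.lim = 30  [30]
29. n16.wid = "qr"  ["qr"]
30. n17.pre = false  [terminal]
31. n16.acc = -3  [A.lim * 2 - 63]
32. n19.pre = false  [terminal]
33. n18.val = false  [f.pre == true]
34. n18.fin = false  [f.pre == true]
35. n15.val = true  [B₁.fin == false]
36. n15.fin = true  [true]
37. n22.depth = false  [terminal]
38. n23.wid = false  [terminal]
39. n21.val = true  [b.wid == false]
40. n21.fin = true  [true]
41. n20.val = true  [B₁.fin == true]
42. n20.fin = false  [false]
43. n24.depth = false  [terminal]
44. n14.acc = false  [B₁.val == false]
45. n14.tag = 24  [24]
46. n1.acc = 1  [S₀.tag + A₀.lim - 17]
47. n25.depth = false  [terminal]
48. n0.acc = false  [A.acc > 1]
49. n0.tag = 5  [(if h.depth then A.acc else S.sig) - 11]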